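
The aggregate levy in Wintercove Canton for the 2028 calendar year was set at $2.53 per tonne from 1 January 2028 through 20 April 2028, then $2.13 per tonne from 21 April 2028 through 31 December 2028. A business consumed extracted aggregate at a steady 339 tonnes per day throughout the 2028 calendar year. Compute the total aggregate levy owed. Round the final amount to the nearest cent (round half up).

1 January – 20 April 2028: 111 days × 339 tonnes/day = 37,629 tonnes at $2.53/tonne → $95,201.37
21 April – 31 December 2028: 255 days × 339 tonnes/day = 86,445 tonnes at $2.13/tonne → $184,127.85

$279,329.22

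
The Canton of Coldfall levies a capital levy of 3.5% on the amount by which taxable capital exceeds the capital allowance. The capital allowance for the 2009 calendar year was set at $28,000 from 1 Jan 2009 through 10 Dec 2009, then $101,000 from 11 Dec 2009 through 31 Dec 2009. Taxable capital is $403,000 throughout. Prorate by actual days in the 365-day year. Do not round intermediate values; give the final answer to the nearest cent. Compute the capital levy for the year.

$12,978.00

1 Jan – 10 Dec 2009: 344 days, exemption $28,000 → ($403,000 − $28,000) × 3.5% × 344/365 = $12,369.8630
11 Dec – 31 Dec 2009: 21 days, exemption $101,000 → ($403,000 − $101,000) × 3.5% × 21/365 = $608.1370
Total = $12,978.0000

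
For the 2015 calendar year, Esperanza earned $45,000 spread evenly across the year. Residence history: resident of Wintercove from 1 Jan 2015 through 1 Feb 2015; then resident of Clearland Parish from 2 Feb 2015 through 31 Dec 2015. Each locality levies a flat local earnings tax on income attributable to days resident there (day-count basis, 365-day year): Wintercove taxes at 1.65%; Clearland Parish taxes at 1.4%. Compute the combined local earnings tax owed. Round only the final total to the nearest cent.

$639.86

Wintercove, 1 Jan – 1 Feb 2015: 32 days → $45,000 × 1.65% × 32/365 = $65.0959
Clearland Parish, 2 Feb – 31 Dec 2015: 333 days → $45,000 × 1.4% × 333/365 = $574.7671
Total = $639.8630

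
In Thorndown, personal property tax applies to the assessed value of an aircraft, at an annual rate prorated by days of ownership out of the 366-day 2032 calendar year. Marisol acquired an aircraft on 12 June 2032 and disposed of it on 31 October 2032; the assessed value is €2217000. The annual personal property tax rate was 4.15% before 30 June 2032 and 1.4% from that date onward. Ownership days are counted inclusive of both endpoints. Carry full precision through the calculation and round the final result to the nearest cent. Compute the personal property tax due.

12 June – 29 June 2032: 18 days at 4.15% → €2217000 × 4.15% × 18/366 = €4524.8607
30 June – 31 October 2032: 124 days at 1.4% → €2217000 × 1.4% × 124/366 = €10515.6066
Total = €15040.4672

€15040.47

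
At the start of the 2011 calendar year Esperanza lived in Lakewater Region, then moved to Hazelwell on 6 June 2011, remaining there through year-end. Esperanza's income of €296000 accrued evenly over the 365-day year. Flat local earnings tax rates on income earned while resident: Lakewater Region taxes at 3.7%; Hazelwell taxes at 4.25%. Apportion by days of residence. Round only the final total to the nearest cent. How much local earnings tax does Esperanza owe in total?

Lakewater Region, 1 January – 5 June 2011: 156 days → €296000 × 3.7% × 156/365 = €4680.8548
Hazelwell, 6 June – 31 December 2011: 209 days → €296000 × 4.25% × 209/365 = €7203.3425
Total = €11884.1973

€11884.20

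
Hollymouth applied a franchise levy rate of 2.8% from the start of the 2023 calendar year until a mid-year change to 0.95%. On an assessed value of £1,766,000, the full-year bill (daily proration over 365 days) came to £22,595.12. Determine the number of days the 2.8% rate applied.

65 days

Let d = days at the first rate; then 365 − d days at the second rate.
£1,766,000 × [2.8%·d + 0.95%·(365−d)] / 365 = £22,595.12
Solving gives d = 65, so the new rate took effect on 7 Mar 2023.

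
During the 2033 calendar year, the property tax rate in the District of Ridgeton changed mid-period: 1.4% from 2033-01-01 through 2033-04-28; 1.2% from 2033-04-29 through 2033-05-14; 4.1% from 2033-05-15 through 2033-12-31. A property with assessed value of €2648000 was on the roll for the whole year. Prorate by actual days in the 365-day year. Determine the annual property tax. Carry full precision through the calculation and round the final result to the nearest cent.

2033-01-01 to 2033-04-28: 118 days at 1.4% → €2648000 × 1.4% × 118/365 = €11984.9205
2033-04-29 to 2033-05-14: 16 days at 1.2% → €2648000 × 1.2% × 16/365 = €1392.9205
2033-05-15 to 2033-12-31: 231 days at 4.1% → €2648000 × 4.1% × 231/365 = €68710.1589
Total = €82088.0000

€82088.00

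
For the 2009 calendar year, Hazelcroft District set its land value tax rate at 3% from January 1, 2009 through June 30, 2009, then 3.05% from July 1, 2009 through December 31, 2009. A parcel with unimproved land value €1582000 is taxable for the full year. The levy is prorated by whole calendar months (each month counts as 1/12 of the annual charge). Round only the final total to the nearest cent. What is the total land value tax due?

January 1 – June 30, 2009: 6 months at 3% → €1582000 × 3% × 6/12 = €23730.0000
July 1 – December 31, 2009: 6 months at 3.05% → €1582000 × 3.05% × 6/12 = €24125.5000
Total = €47855.5000

€47855.50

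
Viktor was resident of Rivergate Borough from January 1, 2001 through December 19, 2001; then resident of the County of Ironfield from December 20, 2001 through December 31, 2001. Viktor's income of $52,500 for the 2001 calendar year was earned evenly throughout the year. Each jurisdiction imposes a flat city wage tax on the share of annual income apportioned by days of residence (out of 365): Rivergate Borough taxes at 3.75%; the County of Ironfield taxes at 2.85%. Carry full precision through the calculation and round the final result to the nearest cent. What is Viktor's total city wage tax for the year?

Rivergate Borough, January 1 – December 19, 2001: 353 days → $52,500 × 3.75% × 353/365 = $1,904.0240
The County of Ironfield, December 20 – December 31, 2001: 12 days → $52,500 × 2.85% × 12/365 = $49.1918
Total = $1,953.2158

$1,953.22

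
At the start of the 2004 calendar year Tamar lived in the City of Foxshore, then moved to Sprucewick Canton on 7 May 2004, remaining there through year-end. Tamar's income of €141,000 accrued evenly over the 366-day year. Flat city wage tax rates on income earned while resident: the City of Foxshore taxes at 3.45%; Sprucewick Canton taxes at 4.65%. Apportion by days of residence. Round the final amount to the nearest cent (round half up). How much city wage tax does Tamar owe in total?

The City of Foxshore, 1 Jan – 6 May 2004: 127 days → €141,000 × 3.45% × 127/366 = €1,687.9549
Sprucewick Canton, 7 May – 31 Dec 2004: 239 days → €141,000 × 4.65% × 239/366 = €4,281.4303
Total = €5,969.3852

€5,969.39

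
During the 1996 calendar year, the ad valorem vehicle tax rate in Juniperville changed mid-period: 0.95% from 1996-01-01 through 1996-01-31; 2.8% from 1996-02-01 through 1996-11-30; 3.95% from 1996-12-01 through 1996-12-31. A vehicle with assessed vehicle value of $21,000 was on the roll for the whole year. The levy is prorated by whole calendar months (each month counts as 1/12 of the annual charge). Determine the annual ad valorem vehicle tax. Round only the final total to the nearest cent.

$575.75

1996-01-01 to 1996-01-31: 1 month at 0.95% → $21,000 × 0.95% × 1/12 = $16.6250
1996-02-01 to 1996-11-30: 10 months at 2.8% → $21,000 × 2.8% × 10/12 = $490.0000
1996-12-01 to 1996-12-31: 1 month at 3.95% → $21,000 × 3.95% × 1/12 = $69.1250
Total = $575.7500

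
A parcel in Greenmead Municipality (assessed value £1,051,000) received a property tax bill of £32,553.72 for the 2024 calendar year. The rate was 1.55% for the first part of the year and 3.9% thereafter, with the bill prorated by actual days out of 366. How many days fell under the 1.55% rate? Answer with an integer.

125 days

Let d = days at the first rate; then 366 − d days at the second rate.
£1,051,000 × [1.55%·d + 3.9%·(366−d)] / 366 = £32,553.72
Solving gives d = 125, so the new rate took effect on 5 May 2024.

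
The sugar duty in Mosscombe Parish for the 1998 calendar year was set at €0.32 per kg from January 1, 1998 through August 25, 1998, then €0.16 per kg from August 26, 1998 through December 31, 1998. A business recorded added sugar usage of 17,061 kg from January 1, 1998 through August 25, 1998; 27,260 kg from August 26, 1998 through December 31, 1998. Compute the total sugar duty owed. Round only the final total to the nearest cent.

January 1 – August 25, 1998: 17,061 kg at €0.32/kg → €5,459.52
August 26 – December 31, 1998: 27,260 kg at €0.16/kg → €4,361.60

€9,821.12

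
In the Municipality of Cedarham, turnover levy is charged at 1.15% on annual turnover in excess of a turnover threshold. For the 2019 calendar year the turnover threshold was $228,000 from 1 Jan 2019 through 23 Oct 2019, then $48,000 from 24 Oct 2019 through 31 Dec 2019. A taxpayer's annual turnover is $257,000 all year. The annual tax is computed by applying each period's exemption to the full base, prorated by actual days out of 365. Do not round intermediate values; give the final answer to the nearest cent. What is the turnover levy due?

1 Jan – 23 Oct 2019: 296 days, exemption $228,000 → ($257,000 − $228,000) × 1.15% × 296/365 = $270.4548
24 Oct – 31 Dec 2019: 69 days, exemption $48,000 → ($257,000 − $48,000) × 1.15% × 69/365 = $454.3603
Total = $724.8151

$724.82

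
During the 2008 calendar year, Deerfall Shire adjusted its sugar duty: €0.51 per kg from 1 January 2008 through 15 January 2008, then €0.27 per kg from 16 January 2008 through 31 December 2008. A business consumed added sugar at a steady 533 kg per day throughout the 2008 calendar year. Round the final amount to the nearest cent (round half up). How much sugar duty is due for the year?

1 January – 15 January 2008: 15 days × 533 kg/day = 7,995 kg at €0.51/kg → €4,077.45
16 January – 31 December 2008: 351 days × 533 kg/day = 187,083 kg at €0.27/kg → €50,512.41

€54,589.86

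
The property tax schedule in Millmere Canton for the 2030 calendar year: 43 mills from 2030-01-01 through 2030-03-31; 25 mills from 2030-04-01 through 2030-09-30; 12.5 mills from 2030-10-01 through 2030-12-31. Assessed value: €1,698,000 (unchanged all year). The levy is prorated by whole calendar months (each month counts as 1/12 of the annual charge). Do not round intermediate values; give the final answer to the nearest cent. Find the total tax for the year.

2030-01-01 to 2030-03-31: 3 months at 43 mills → €1,698,000 × 4.3% × 3/12 = €18,253.5000
2030-04-01 to 2030-09-30: 6 months at 25 mills → €1,698,000 × 2.5% × 6/12 = €21,225.0000
2030-10-01 to 2030-12-31: 3 months at 12.5 mills → €1,698,000 × 1.25% × 3/12 = €5,306.2500
Total = €44,784.7500

€44,784.75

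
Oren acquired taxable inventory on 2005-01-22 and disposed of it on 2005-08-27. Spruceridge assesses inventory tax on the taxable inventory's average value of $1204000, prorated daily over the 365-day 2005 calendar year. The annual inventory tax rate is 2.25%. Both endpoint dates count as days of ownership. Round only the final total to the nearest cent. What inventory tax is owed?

$16179.78

Days held (2005-01-22 to 2005-08-27): 218 out of 365
Tax = $1204000 × 2.25% × 218/365 = $16179.7808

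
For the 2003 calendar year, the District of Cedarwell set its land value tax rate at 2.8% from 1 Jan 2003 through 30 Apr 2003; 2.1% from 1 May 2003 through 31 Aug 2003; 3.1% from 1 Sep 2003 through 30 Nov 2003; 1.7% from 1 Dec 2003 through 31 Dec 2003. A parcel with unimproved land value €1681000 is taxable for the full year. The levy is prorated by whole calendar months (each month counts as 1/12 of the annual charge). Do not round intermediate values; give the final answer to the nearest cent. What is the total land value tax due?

€42865.50

1 Jan – 30 Apr 2003: 4 months at 2.8% → €1681000 × 2.8% × 4/12 = €15689.3333
1 May – 31 Aug 2003: 4 months at 2.1% → €1681000 × 2.1% × 4/12 = €11767.0000
1 Sep – 30 Nov 2003: 3 months at 3.1% → €1681000 × 3.1% × 3/12 = €13027.7500
1 Dec – 31 Dec 2003: 1 month at 1.7% → €1681000 × 1.7% × 1/12 = €2381.4167
Total = €42865.5000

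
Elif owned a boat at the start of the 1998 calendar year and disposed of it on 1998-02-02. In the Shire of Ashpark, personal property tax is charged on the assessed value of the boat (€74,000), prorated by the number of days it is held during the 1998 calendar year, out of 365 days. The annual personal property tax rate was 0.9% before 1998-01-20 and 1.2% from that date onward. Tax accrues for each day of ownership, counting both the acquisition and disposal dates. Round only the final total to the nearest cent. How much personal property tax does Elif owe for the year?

1998-01-01 to 1998-01-19: 19 days at 0.9% → €74,000 × 0.9% × 19/365 = €34.6685
1998-01-20 to 1998-02-02: 14 days at 1.2% → €74,000 × 1.2% × 14/365 = €34.0603
Total = €68.7288

€68.73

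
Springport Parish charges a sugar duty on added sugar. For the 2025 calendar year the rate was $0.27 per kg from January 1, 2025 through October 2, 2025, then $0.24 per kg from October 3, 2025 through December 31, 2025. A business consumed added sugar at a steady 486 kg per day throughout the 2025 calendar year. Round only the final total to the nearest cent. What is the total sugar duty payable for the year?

$46583.10

January 1 – October 2, 2025: 275 days × 486 kg/day = 133,650 kg at $0.27/kg → $36085.50
October 3 – December 31, 2025: 90 days × 486 kg/day = 43,740 kg at $0.24/kg → $10497.60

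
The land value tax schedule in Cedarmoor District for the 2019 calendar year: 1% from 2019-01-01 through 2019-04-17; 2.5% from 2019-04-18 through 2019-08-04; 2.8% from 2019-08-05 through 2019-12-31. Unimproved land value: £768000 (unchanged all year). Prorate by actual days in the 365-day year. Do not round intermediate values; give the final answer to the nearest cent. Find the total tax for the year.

£16763.44

2019-01-01 to 2019-04-17: 107 days at 1% → £768000 × 1% × 107/365 = £2251.3973
2019-04-18 to 2019-08-04: 109 days at 2.5% → £768000 × 2.5% × 109/365 = £5733.6986
2019-08-05 to 2019-12-31: 149 days at 2.8% → £768000 × 2.8% × 149/365 = £8778.3452
Total = £16763.4411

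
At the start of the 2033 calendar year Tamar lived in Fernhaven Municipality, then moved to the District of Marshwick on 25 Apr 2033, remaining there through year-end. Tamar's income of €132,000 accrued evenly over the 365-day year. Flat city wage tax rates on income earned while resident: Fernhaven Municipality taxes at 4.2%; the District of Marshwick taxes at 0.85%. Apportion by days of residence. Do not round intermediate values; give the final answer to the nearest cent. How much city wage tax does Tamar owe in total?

Fernhaven Municipality, 1 Jan – 24 Apr 2033: 114 days → €132,000 × 4.2% × 114/365 = €1,731.5507
The District of Marshwick, 25 Apr – 31 Dec 2033: 251 days → €132,000 × 0.85% × 251/365 = €771.5671
Total = €2,503.1178

€2,503.12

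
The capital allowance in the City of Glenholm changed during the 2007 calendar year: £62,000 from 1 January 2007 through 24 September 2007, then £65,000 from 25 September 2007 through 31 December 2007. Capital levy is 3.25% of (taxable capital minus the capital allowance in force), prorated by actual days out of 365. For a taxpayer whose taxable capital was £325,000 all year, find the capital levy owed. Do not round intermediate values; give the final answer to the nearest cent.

1 January – 24 September 2007: 267 days, exemption £62,000 → (£325,000 − £62,000) × 3.25% × 267/365 = £6,252.5548
25 September – 31 December 2007: 98 days, exemption £65,000 → (£325,000 − £65,000) × 3.25% × 98/365 = £2,268.7671
Total = £8,521.3219

£8,521.32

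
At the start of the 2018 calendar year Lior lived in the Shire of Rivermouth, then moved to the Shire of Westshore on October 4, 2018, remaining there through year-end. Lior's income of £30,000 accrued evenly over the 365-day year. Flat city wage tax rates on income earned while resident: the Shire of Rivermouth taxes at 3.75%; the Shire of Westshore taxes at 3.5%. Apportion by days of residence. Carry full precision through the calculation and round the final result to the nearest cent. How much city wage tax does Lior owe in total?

£1,106.71

The Shire of Rivermouth, January 1 – October 3, 2018: 276 days → £30,000 × 3.75% × 276/365 = £850.6849
The Shire of Westshore, October 4 – December 31, 2018: 89 days → £30,000 × 3.5% × 89/365 = £256.0274
Total = £1,106.7123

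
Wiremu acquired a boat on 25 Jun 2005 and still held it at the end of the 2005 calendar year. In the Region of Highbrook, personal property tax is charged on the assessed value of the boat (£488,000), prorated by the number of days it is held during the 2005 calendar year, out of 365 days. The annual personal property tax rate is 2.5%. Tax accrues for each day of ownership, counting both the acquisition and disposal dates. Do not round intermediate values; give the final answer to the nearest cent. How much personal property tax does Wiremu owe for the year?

£6,350.68

Days held (25 Jun – 31 Dec 2005): 190 out of 365
Tax = £488,000 × 2.5% × 190/365 = £6,350.6849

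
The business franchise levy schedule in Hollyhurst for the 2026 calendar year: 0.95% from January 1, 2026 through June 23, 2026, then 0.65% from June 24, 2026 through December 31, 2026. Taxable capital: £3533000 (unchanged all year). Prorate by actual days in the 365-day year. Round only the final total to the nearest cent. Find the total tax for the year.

January 1 – June 23, 2026: 174 days at 0.95% → £3533000 × 0.95% × 174/365 = £16000.1342
June 24 – December 31, 2026: 191 days at 0.65% → £3533000 × 0.65% × 191/365 = £12017.0397
Total = £28017.1740

£28017.17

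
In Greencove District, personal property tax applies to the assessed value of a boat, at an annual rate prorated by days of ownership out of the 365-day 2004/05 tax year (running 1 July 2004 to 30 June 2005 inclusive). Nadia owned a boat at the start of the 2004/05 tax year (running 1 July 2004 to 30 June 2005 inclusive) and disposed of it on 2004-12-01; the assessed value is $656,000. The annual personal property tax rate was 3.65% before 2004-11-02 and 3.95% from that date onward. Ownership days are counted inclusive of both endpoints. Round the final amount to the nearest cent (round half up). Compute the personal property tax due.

2004-07-01 to 2004-11-01: 124 days at 3.65% → $656,000 × 3.65% × 124/365 = $8,134.4000
2004-11-02 to 2004-12-01: 30 days at 3.95% → $656,000 × 3.95% × 30/365 = $2,129.7534
Total = $10,264.1534

$10,264.15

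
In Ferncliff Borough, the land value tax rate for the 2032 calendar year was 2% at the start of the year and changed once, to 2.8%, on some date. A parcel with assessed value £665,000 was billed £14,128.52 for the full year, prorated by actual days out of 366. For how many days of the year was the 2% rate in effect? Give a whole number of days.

309 days

Let d = days at the first rate; then 366 − d days at the second rate.
£665,000 × [2%·d + 2.8%·(366−d)] / 366 = £14,128.52
Solving gives d = 309, so the new rate took effect on November 5, 2032.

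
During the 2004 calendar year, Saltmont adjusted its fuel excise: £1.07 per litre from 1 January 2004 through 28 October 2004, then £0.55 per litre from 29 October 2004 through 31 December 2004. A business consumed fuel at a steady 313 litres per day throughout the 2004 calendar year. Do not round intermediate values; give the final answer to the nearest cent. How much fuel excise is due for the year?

1 January – 28 October 2004: 302 days × 313 litres/day = 94,526 litres at £1.07/litre → £101,142.82
29 October – 31 December 2004: 64 days × 313 litres/day = 20,032 litres at £0.55/litre → £11,017.60

£112,160.42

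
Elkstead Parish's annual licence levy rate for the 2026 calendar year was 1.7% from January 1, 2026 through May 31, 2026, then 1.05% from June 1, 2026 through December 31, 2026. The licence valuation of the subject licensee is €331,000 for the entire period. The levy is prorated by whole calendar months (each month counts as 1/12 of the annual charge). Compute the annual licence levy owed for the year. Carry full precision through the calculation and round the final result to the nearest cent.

€4,371.96

January 1 – May 31, 2026: 5 months at 1.7% → €331,000 × 1.7% × 5/12 = €2,344.5833
June 1 – December 31, 2026: 7 months at 1.05% → €331,000 × 1.05% × 7/12 = €2,027.3750
Total = €4,371.9583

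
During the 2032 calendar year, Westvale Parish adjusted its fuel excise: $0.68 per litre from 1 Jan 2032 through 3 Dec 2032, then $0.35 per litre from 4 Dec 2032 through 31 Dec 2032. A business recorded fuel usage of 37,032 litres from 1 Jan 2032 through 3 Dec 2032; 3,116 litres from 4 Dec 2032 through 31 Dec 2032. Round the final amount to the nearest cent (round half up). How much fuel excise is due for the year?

$26,272.36

1 Jan – 3 Dec 2032: 37,032 litres at $0.68/litre → $25,181.76
4 Dec – 31 Dec 2032: 3,116 litres at $0.35/litre → $1,090.60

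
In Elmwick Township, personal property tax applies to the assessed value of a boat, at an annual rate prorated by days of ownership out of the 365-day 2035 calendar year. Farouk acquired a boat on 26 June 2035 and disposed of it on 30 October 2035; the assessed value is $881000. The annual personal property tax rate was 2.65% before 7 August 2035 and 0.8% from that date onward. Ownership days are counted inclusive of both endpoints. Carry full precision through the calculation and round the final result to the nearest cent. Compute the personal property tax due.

$4327.76

26 June – 6 August 2035: 42 days at 2.65% → $881000 × 2.65% × 42/365 = $2686.4466
7 August – 30 October 2035: 85 days at 0.8% → $881000 × 0.8% × 85/365 = $1641.3151
Total = $4327.7616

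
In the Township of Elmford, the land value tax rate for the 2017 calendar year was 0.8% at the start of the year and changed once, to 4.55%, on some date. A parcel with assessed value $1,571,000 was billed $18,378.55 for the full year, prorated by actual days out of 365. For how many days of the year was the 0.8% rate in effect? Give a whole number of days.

329 days

Let d = days at the first rate; then 365 − d days at the second rate.
$1,571,000 × [0.8%·d + 4.55%·(365−d)] / 365 = $18,378.55
Solving gives d = 329, so the new rate took effect on November 26, 2017.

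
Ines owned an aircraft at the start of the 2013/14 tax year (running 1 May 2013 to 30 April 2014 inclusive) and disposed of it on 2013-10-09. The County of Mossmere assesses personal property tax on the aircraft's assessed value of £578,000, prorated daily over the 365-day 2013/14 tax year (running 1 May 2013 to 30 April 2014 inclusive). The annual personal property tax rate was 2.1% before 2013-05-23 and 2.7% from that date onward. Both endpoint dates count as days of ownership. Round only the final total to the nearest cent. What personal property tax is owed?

2013-05-01 to 2013-05-22: 22 days at 2.1% → £578,000 × 2.1% × 22/365 = £731.6055
2013-05-23 to 2013-10-09: 140 days at 2.7% → £578,000 × 2.7% × 140/365 = £5,985.8630
Total = £6,717.4685

£6,717.47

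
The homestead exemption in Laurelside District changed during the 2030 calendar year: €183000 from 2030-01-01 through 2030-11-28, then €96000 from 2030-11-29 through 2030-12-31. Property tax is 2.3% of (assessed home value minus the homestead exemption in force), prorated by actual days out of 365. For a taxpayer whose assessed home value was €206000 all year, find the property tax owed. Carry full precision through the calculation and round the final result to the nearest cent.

€709.91

2030-01-01 to 2030-11-28: 332 days, exemption €183000 → (€206000 − €183000) × 2.3% × 332/365 = €481.1726
2030-11-29 to 2030-12-31: 33 days, exemption €96000 → (€206000 − €96000) × 2.3% × 33/365 = €228.7397
Total = €709.9123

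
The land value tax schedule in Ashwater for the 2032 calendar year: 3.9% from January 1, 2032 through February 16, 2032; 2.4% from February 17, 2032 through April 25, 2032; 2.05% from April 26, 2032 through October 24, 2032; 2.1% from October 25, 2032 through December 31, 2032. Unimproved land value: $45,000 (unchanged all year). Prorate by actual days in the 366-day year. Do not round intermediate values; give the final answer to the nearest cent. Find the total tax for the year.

$1,063.28

January 1 – February 16, 2032: 47 days at 3.9% → $45,000 × 3.9% × 47/366 = $225.3689
February 17 – April 25, 2032: 69 days at 2.4% → $45,000 × 2.4% × 69/366 = $203.6066
April 26 – October 24, 2032: 182 days at 2.05% → $45,000 × 2.05% × 182/366 = $458.7295
October 25 – December 31, 2032: 68 days at 2.1% → $45,000 × 2.1% × 68/366 = $175.5738
Total = $1,063.2787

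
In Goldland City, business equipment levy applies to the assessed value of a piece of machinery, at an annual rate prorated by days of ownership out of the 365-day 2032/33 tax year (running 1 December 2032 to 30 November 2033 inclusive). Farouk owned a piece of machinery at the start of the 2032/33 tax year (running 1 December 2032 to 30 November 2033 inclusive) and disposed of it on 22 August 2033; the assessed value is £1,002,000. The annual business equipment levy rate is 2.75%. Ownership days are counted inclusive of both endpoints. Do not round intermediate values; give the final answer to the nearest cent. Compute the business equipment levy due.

£20,005.68

Days held (1 December 2032 – 22 August 2033): 265 out of 365
Tax = £1,002,000 × 2.75% × 265/365 = £20,005.6849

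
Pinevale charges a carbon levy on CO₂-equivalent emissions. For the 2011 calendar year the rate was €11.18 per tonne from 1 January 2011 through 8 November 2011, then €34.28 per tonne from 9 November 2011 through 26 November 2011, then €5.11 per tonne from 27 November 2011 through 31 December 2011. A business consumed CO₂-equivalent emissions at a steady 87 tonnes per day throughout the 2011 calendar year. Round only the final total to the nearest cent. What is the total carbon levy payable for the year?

€372,712.35

1 January – 8 November 2011: 312 days × 87 tonnes/day = 27,144 tonnes at €11.18/tonne → €303,469.92
9 November – 26 November 2011: 18 days × 87 tonnes/day = 1,566 tonnes at €34.28/tonne → €53,682.48
27 November – 31 December 2011: 35 days × 87 tonnes/day = 3,045 tonnes at €5.11/tonne → €15,559.95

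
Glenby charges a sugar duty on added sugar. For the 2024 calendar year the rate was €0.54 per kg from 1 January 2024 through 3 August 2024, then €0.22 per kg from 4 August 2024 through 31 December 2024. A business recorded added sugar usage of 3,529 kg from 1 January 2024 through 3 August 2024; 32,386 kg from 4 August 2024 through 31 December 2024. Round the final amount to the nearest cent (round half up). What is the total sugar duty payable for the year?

€9030.58

1 January – 3 August 2024: 3,529 kg at €0.54/kg → €1905.66
4 August – 31 December 2024: 32,386 kg at €0.22/kg → €7124.92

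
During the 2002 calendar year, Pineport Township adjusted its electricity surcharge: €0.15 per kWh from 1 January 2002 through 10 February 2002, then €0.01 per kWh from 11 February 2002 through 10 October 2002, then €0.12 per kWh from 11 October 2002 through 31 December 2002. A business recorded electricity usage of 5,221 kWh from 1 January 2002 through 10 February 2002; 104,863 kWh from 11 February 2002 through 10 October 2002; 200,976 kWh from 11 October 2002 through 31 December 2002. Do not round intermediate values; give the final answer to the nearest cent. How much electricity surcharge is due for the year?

1 January – 10 February 2002: 5,221 kWh at €0.15/kWh → €783.15
11 February – 10 October 2002: 104,863 kWh at €0.01/kWh → €1048.63
11 October – 31 December 2002: 200,976 kWh at €0.12/kWh → €24117.12

€25948.90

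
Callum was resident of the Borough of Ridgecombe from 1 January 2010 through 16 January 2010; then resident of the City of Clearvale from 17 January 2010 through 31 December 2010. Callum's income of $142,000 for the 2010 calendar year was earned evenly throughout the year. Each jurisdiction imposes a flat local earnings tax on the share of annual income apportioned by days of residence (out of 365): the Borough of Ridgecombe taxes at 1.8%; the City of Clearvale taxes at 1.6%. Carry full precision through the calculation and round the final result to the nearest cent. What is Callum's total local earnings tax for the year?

The Borough of Ridgecombe, 1 January – 16 January 2010: 16 days → $142,000 × 1.8% × 16/365 = $112.0438
The City of Clearvale, 17 January – 31 December 2010: 349 days → $142,000 × 1.6% × 349/365 = $2,172.4055
Total = $2,284.4493

$2,284.45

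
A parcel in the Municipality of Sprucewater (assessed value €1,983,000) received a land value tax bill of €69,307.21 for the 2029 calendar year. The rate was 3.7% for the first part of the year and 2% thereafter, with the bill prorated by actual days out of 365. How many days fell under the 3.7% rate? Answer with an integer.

Let d = days at the first rate; then 365 − d days at the second rate.
€1,983,000 × [3.7%·d + 2%·(365−d)] / 365 = €69,307.21
Solving gives d = 321, so the new rate took effect on 18 Nov 2029.

321 days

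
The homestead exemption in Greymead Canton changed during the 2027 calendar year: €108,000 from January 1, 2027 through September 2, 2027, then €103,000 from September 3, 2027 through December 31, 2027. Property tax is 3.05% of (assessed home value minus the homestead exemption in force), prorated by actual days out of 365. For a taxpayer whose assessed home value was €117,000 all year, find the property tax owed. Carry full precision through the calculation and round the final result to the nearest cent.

€324.64

January 1 – September 2, 2027: 245 days, exemption €108,000 → (€117,000 − €108,000) × 3.05% × 245/365 = €184.2534
September 3 – December 31, 2027: 120 days, exemption €103,000 → (€117,000 − €103,000) × 3.05% × 120/365 = €140.3836
Total = €324.6370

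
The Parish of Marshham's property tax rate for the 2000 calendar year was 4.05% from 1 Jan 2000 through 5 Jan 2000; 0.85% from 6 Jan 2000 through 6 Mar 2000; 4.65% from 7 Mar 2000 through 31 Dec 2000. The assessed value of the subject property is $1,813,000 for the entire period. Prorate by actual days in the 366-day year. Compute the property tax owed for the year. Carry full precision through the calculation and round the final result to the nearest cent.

$72,673.56

1 Jan – 5 Jan 2000: 5 days at 4.05% → $1,813,000 × 4.05% × 5/366 = $1,003.0943
6 Jan – 6 Mar 2000: 61 days at 0.85% → $1,813,000 × 0.85% × 61/366 = $2,568.4167
7 Mar – 31 Dec 2000: 300 days at 4.65% → $1,813,000 × 4.65% × 300/366 = $69,102.0492
Total = $72,673.5601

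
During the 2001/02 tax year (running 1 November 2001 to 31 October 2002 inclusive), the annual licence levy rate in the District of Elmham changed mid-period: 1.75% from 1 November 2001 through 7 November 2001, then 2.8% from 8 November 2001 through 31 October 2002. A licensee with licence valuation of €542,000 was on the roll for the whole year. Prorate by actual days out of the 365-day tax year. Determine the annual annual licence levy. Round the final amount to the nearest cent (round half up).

1 November – 7 November 2001: 7 days at 1.75% → €542,000 × 1.75% × 7/365 = €181.9041
8 November 2001 – 31 October 2002: 358 days at 2.8% → €542,000 × 2.8% × 358/365 = €14,884.9534
Total = €15,066.8575

€15,066.86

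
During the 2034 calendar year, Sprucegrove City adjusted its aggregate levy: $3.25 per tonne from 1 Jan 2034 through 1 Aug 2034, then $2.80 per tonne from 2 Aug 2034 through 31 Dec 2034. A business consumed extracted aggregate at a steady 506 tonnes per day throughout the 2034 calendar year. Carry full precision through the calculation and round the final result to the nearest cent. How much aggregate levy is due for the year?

$565,632.10

1 Jan – 1 Aug 2034: 213 days × 506 tonnes/day = 107,778 tonnes at $3.25/tonne → $350,278.50
2 Aug – 31 Dec 2034: 152 days × 506 tonnes/day = 76,912 tonnes at $2.80/tonne → $215,353.60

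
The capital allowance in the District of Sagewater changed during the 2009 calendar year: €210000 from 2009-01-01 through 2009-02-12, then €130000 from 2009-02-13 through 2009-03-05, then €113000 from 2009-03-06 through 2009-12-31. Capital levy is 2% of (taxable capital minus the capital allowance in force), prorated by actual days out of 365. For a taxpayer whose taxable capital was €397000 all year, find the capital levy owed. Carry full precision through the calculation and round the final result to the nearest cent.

2009-01-01 to 2009-02-12: 43 days, exemption €210000 → (€397000 − €210000) × 2% × 43/365 = €440.6027
2009-02-13 to 2009-03-05: 21 days, exemption €130000 → (€397000 − €130000) × 2% × 21/365 = €307.2329
2009-03-06 to 2009-12-31: 301 days, exemption €113000 → (€397000 − €113000) × 2% × 301/365 = €4684.0548
Total = €5431.8904

€5431.89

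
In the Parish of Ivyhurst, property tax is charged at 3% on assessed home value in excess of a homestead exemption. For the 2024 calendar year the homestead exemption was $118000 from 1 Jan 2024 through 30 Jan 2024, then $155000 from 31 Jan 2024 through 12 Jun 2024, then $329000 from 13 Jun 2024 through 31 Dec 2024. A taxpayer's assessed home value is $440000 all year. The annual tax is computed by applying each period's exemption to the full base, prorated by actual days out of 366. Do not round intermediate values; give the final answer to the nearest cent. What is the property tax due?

$5760.00

1 Jan – 30 Jan 2024: 30 days, exemption $118000 → ($440000 − $118000) × 3% × 30/366 = $791.8033
31 Jan – 12 Jun 2024: 134 days, exemption $155000 → ($440000 − $155000) × 3% × 134/366 = $3130.3279
13 Jun – 31 Dec 2024: 202 days, exemption $329000 → ($440000 − $329000) × 3% × 202/366 = $1837.8689
Total = $5760.0000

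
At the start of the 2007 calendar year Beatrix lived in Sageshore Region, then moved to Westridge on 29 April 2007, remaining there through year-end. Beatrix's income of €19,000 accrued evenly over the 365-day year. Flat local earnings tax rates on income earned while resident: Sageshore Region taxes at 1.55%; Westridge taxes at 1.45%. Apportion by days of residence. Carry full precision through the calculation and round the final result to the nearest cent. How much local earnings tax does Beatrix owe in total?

Sageshore Region, 1 January – 28 April 2007: 118 days → €19,000 × 1.55% × 118/365 = €95.2082
Westridge, 29 April – 31 December 2007: 247 days → €19,000 × 1.45% × 247/365 = €186.4342
Total = €281.6425

€281.64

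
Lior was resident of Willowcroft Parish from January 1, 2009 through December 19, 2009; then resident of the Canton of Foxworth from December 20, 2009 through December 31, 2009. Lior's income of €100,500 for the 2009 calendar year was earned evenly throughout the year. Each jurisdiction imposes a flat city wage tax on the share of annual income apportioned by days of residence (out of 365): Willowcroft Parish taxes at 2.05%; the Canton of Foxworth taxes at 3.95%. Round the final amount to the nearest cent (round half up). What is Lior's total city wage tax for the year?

€2,123.03

Willowcroft Parish, January 1 – December 19, 2009: 353 days → €100,500 × 2.05% × 353/365 = €1,992.5158
The Canton of Foxworth, December 20 – December 31, 2009: 12 days → €100,500 × 3.95% × 12/365 = €130.5123
Total = €2,123.0281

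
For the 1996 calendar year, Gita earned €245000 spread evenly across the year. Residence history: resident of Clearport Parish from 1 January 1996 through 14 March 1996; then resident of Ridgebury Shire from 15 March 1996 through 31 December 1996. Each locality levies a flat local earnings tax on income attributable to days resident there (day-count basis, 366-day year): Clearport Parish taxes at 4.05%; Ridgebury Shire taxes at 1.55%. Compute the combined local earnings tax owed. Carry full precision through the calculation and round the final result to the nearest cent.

Clearport Parish, 1 January – 14 March 1996: 74 days → €245000 × 4.05% × 74/366 = €2006.1885
Ridgebury Shire, 15 March – 31 December 1996: 292 days → €245000 × 1.55% × 292/366 = €3029.6995
Total = €5035.8880

€5035.89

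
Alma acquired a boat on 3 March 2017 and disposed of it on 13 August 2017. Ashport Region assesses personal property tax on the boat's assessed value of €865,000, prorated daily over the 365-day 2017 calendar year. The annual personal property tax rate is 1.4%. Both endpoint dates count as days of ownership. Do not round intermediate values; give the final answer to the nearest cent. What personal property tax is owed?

Days held (3 March – 13 August 2017): 164 out of 365
Tax = €865,000 × 1.4% × 164/365 = €5,441.2055

€5,441.21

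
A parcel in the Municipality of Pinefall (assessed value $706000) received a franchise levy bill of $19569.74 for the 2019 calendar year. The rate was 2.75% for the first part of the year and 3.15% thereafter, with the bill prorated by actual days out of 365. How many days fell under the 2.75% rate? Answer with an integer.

345 days

Let d = days at the first rate; then 365 − d days at the second rate.
$706000 × [2.75%·d + 3.15%·(365−d)] / 365 = $19569.74
Solving gives d = 345, so the new rate took effect on 12 December 2019.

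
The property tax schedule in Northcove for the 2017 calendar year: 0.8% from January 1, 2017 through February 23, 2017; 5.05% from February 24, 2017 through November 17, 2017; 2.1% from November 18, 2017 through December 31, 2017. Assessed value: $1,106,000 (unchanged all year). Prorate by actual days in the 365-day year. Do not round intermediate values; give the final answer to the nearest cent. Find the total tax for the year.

January 1 – February 23, 2017: 54 days at 0.8% → $1,106,000 × 0.8% × 54/365 = $1,309.0192
February 24 – November 17, 2017: 267 days at 5.05% → $1,106,000 × 5.05% × 267/365 = $40,856.8521
November 18 – December 31, 2017: 44 days at 2.1% → $1,106,000 × 2.1% × 44/365 = $2,799.8466
Total = $44,965.7178

$44,965.72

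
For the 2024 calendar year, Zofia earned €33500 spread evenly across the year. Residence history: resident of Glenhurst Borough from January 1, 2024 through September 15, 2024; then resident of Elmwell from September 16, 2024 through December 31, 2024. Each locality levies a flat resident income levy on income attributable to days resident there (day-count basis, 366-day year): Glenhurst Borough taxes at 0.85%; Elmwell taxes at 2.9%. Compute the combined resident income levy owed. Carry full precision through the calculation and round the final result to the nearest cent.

Glenhurst Borough, January 1 – September 15, 2024: 259 days → €33500 × 0.85% × 259/366 = €201.5034
Elmwell, September 16 – December 31, 2024: 107 days → €33500 × 2.9% × 107/366 = €284.0178
Total = €485.5212

€485.52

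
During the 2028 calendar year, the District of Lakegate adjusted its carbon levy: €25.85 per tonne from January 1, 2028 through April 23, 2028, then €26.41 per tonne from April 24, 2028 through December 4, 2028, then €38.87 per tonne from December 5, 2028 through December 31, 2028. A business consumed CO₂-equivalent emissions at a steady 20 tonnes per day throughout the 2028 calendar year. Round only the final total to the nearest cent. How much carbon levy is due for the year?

January 1 – April 23, 2028: 114 days × 20 tonnes/day = 2,280 tonnes at €25.85/tonne → €58938.00
April 24 – December 4, 2028: 225 days × 20 tonnes/day = 4,500 tonnes at €26.41/tonne → €118845.00
December 5 – December 31, 2028: 27 days × 20 tonnes/day = 540 tonnes at €38.87/tonne → €20989.80

€198772.80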